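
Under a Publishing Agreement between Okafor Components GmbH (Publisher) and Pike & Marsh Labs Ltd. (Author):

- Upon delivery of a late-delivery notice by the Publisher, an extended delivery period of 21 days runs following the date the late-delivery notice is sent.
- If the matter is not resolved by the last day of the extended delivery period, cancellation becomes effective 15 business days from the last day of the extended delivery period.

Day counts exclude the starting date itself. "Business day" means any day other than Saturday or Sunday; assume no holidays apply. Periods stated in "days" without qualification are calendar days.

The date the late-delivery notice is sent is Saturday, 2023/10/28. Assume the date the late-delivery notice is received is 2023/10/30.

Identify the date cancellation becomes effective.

2023/12/08

The last day of the extended delivery period: 21 calendar days after 2023/10/28 is 2023/11/18.
From Saturday, 2023/11/18, 15 business days (Nov 20, Nov 21, Nov 22, Nov 23, …, Dec 6, Dec 7, Dec 8, skipping weekends) brings us to Friday, 2023/12/08, which is the date cancellation becomes effective.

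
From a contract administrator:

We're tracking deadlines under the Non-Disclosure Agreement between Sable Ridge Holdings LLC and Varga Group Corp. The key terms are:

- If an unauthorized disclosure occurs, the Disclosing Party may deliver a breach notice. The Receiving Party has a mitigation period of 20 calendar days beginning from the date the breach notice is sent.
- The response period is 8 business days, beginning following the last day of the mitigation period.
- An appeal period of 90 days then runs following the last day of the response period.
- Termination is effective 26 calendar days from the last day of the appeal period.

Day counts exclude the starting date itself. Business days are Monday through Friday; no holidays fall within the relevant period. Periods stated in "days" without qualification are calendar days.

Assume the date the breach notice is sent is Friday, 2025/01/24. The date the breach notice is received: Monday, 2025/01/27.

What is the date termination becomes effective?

The last day of the mitigation period: 2025/01/24 + 20 days = 2025/02/13.
From Thursday, 2025/02/13, 8 business days (Feb 14, Feb 17, Feb 18, Feb 19, Feb 20, Feb 21, Feb 24, Feb 25, skipping weekends) brings us to Tuesday, 2025/02/25, which is the last day of the response period.
Adding 90 calendar days to 2025/02/25 gives 2025/05/26, which is the last day of the appeal period.
The date termination becomes effective: 26 calendar days after 2025/05/26 is 2025/06/21.

2025/06/21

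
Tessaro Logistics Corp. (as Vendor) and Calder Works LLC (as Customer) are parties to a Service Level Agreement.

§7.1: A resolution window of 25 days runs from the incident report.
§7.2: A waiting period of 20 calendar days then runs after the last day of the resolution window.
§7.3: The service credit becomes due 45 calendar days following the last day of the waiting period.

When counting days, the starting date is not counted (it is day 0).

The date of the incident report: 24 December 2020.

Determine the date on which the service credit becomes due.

24 March 2021

Adding 25 calendar days to 24 December 2020 gives 18 January 2021, which is the last day of the resolution window.
The last day of the waiting period: 18 January 2021 + 20 days = 7 February 2021.
Adding 45 calendar days to 7 February 2021 gives 24 March 2021, which is the date on which the service credit becomes due.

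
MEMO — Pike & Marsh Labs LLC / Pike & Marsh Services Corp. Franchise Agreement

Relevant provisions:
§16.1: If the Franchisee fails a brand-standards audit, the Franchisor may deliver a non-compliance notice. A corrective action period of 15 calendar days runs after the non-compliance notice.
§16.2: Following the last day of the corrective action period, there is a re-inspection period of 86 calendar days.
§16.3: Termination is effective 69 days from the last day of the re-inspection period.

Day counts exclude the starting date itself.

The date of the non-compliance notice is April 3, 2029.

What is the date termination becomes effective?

September 20, 2029

Adding 15 calendar days to April 3, 2029 gives April 18, 2029, which is the last day of the corrective action period.
The last day of the re-inspection period: April 18, 2029 + 86 days = July 13, 2029.
The date termination becomes effective: July 13, 2029 + 69 days = September 20, 2029.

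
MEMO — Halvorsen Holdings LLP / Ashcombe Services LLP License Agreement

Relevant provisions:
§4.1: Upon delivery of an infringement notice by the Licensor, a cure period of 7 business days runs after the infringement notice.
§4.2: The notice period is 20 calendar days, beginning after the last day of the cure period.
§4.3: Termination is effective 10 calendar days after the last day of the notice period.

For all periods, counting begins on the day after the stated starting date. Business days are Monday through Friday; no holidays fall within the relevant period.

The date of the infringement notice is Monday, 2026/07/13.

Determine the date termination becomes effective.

2026/08/21

The last day of the cure period: counting 7 business days from Monday, 2026/07/13 (Jul 14, Jul 15, Jul 16, Jul 17, Jul 20, Jul 21, Jul 22, skipping weekends) reaches Wednesday, 2026/07/22.
The last day of the notice period: 2026/07/22 + 20 days = 2026/08/11.
The date termination becomes effective: 2026/08/11 + 10 days = 2026/08/21.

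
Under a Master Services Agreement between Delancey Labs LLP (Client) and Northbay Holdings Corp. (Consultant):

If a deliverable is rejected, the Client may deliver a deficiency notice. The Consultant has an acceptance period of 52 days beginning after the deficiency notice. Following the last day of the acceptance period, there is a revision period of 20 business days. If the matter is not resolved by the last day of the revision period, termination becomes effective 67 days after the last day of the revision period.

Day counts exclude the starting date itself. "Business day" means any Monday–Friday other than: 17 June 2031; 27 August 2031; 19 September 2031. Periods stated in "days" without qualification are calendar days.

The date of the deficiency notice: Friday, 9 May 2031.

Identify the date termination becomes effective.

The last day of the acceptance period: 9 May 2031 + 52 days = 30 June 2031.
The last day of the revision period: counting 20 business days from Monday, 30 June 2031 (Jul 1, Jul 2, Jul 3, Jul 4, …, Jul 24, Jul 25, Jul 28, skipping weekends) reaches Monday, 28 July 2031.
The date termination becomes effective: 28 July 2031 + 67 days = 3 October 2031.

3 October 2031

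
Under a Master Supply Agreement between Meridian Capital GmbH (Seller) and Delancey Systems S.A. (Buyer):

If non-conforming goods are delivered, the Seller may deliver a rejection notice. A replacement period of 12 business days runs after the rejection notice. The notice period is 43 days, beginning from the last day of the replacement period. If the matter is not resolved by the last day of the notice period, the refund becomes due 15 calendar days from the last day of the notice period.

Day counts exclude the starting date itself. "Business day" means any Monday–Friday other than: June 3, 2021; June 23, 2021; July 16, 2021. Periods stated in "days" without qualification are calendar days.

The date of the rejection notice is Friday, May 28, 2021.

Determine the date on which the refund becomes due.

August 13, 2021

From Friday, May 28, 2021, 12 business days (May 31, Jun 1, Jun 2, Jun 4, …, Jun 14, Jun 15, Jun 16, skipping weekends and the listed holiday on Jun 3) brings us to Wednesday, June 16, 2021, which is the last day of the replacement period.
The last day of the notice period: June 16, 2021 + 43 days = July 29, 2021.
Adding 15 calendar days to July 29, 2021 gives August 13, 2021, which is the date on which the refund becomes due.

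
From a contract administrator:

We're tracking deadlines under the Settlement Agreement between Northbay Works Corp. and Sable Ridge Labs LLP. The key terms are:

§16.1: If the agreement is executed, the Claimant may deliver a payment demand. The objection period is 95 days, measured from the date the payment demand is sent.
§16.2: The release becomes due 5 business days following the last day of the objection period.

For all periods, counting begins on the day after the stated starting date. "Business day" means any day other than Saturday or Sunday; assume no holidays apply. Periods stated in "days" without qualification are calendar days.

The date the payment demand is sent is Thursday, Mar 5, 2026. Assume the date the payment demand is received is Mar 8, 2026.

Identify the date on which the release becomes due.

The last day of the objection period: 95 calendar days after Mar 5, 2026 is Jun 8, 2026.
The date on which the release becomes due: counting 5 business days from Monday, Jun 8, 2026 (Jun 9, Jun 10, Jun 11, Jun 12, Jun 15, skipping weekends) reaches Monday, Jun 15, 2026.

Jun 15, 2026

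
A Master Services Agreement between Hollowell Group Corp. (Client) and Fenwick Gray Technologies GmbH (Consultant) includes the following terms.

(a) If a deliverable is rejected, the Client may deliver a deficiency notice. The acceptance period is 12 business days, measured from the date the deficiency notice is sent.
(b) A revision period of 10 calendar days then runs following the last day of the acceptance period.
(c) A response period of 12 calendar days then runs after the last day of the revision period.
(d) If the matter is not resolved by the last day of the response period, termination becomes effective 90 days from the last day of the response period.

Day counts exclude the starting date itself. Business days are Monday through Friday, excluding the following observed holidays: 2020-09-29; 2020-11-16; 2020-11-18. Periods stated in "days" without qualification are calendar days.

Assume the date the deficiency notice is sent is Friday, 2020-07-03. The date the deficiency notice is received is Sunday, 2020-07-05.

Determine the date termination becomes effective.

2020-11-10

From Friday, 2020-07-03, 12 business days (Jul 6, Jul 7, Jul 8, Jul 9, …, Jul 17, Jul 20, Jul 21, skipping weekends) brings us to Tuesday, 2020-07-21, which is the last day of the acceptance period.
The last day of the revision period: 10 calendar days after 2020-07-21 is 2020-07-31.
The last day of the response period: 12 calendar days after 2020-07-31 is 2020-08-12.
Adding 90 calendar days to 2020-08-12 gives 2020-11-10, which is the date termination becomes effective.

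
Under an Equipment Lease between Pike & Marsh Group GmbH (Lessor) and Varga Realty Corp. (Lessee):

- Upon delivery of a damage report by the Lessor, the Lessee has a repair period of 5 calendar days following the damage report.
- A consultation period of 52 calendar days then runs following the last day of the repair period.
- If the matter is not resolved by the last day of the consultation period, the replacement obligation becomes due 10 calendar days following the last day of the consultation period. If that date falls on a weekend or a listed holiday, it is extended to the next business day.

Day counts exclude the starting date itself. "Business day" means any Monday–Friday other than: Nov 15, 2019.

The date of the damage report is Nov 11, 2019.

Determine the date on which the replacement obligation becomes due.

The last day of the repair period: Nov 11, 2019 + 5 days = Nov 16, 2019.
Adding 52 calendar days to Nov 16, 2019 gives Jan 7, 2020, which is the last day of the consultation period.
The date on which the replacement obligation becomes due: 10 calendar days after Jan 7, 2020 is Jan 17, 2020. Jan 17, 2020 is a Friday and is not a listed holiday, so no roll-forward applies.

Jan 17, 2020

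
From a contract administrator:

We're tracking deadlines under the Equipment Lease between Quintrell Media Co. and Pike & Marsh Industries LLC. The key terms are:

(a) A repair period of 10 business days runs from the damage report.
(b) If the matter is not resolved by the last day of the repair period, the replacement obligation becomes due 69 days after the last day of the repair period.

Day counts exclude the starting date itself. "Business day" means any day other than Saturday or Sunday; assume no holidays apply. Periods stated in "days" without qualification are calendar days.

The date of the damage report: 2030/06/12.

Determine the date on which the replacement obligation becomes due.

The last day of the repair period: 10 business days after Wednesday, 2030/06/12, skipping weekends — Jun 13, Jun 14, Jun 17, Jun 18, Jun 19, Jun 20, Jun 21, Jun 24, Jun 25, Jun 26 — lands on Wednesday, 2030/06/26.
The date on which the replacement obligation becomes due: 69 calendar days after 2030/06/26 is 2030/09/03.

2030/09/03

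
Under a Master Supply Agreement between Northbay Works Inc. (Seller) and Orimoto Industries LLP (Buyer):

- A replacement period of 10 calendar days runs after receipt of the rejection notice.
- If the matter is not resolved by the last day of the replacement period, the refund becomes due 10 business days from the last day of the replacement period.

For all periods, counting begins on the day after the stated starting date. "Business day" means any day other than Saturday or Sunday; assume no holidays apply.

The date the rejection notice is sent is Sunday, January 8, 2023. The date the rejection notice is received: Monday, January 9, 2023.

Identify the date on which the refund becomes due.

The last day of the replacement period: January 9, 2023 + 10 days = January 19, 2023.
The date on which the refund becomes due: counting 10 business days from Thursday, January 19, 2023 (Jan 20, Jan 23, Jan 24, Jan 25, Jan 26, Jan 27, Jan 30, Jan 31, Feb 1, Feb 2, skipping weekends) reaches Thursday, February 2, 2023.

February 2, 2023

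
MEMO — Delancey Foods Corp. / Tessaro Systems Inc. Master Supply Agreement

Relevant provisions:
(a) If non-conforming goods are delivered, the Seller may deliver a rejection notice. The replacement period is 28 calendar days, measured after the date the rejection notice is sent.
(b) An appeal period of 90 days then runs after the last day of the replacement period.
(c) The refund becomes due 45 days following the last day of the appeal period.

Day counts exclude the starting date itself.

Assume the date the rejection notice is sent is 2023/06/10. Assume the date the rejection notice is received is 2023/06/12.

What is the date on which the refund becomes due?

2023/11/20

The last day of the replacement period: 28 calendar days after 2023/06/10 is 2023/07/08.
The last day of the appeal period: 90 calendar days after 2023/07/08 is 2023/10/06.
The date on which the refund becomes due: 45 calendar days after 2023/10/06 is 2023/11/20.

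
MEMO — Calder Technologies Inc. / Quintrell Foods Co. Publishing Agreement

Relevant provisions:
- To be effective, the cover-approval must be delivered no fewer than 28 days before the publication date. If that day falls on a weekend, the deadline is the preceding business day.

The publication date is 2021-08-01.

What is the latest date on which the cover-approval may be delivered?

2021-07-02

2021-08-01 minus 28 days is 2021-07-04. That is a Sunday, so the deadline moves back to Friday, 2021-07-02.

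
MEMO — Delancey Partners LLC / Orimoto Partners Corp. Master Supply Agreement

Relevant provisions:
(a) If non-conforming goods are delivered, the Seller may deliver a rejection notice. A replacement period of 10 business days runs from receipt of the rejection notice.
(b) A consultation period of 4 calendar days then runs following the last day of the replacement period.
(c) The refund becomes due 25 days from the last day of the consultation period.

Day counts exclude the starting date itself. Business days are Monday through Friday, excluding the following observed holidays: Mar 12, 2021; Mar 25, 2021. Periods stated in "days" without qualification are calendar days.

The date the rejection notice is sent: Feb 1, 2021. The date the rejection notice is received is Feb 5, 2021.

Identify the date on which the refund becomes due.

The last day of the replacement period: counting 10 business days from Friday, Feb 5, 2021 (Feb 8, Feb 9, Feb 10, Feb 11, Feb 12, Feb 15, Feb 16, Feb 17, Feb 18, Feb 19, skipping weekends) reaches Friday, Feb 19, 2021.
Adding 4 calendar days to Feb 19, 2021 gives Feb 23, 2021, which is the last day of the consultation period.
Adding 25 calendar days to Feb 23, 2021 gives Mar 20, 2021, which is the date on which the refund becomes due.

Mar 20, 2021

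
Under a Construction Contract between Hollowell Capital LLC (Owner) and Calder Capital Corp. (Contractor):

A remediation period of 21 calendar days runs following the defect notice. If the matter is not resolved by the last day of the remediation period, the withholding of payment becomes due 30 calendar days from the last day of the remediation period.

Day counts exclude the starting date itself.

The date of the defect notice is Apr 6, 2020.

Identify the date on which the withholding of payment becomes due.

The last day of the remediation period: 21 calendar days after Apr 6, 2020 is Apr 27, 2020.
Adding 30 calendar days to Apr 27, 2020 gives May 27, 2020, which is the date on which the withholding of payment becomes due.

May 27, 2020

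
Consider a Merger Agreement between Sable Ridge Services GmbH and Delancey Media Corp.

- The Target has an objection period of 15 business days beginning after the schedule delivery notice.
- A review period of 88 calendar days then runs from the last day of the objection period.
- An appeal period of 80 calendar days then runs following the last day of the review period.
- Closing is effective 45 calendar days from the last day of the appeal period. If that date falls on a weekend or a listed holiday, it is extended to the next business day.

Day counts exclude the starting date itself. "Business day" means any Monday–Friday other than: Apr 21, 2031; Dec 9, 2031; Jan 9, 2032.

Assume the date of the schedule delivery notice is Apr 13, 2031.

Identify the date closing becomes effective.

The last day of the objection period: 15 business days after Sunday, Apr 13, 2031, skipping weekends and the listed holiday on Apr 21 — Apr 14, Apr 15, Apr 16, Apr 17, …, May 1, May 2, May 5 — lands on Monday, May 5, 2031.
Adding 88 calendar days to May 5, 2031 gives Aug 1, 2031, which is the last day of the review period.
The last day of the appeal period: Aug 1, 2031 + 80 days = Oct 20, 2031.
The date closing becomes effective: 45 calendar days after Oct 20, 2031 is Dec 4, 2031. Dec 4, 2031 is a Thursday and is not a listed holiday, so no roll-forward applies.

Dec 4, 2031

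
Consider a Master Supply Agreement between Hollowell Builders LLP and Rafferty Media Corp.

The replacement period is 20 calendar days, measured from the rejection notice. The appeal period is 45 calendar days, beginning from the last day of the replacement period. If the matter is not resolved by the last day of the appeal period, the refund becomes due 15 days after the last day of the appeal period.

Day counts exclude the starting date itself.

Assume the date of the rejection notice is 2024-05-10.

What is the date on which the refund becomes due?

Adding 20 calendar days to 2024-05-10 gives 2024-05-30, which is the last day of the replacement period.
The last day of the appeal period: 2024-05-30 + 45 days = 2024-07-14.
The date on which the refund becomes due: 2024-07-14 + 15 days = 2024-07-29.

2024-07-29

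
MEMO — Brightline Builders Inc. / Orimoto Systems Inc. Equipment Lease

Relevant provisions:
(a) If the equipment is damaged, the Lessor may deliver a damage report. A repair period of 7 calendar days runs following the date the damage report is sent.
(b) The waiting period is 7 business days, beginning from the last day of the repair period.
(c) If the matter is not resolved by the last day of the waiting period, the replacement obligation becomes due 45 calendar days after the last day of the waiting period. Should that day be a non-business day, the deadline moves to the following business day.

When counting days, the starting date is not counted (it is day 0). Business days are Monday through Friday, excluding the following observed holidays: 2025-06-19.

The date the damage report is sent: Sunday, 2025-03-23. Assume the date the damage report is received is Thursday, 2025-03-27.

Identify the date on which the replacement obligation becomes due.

2025-05-23

The last day of the repair period: 2025-03-23 + 7 days = 2025-03-30.
The last day of the waiting period: 7 business days after Sunday, 2025-03-30, skipping weekends — Mar 31, Apr 1, Apr 2, Apr 3, Apr 4, Apr 7, Apr 8 — lands on Tuesday, 2025-04-08.
The date on which the replacement obligation becomes due: 2025-04-08 + 45 days = 2025-05-23. 2025-05-23 is a Friday and is not a listed holiday, so no roll-forward applies.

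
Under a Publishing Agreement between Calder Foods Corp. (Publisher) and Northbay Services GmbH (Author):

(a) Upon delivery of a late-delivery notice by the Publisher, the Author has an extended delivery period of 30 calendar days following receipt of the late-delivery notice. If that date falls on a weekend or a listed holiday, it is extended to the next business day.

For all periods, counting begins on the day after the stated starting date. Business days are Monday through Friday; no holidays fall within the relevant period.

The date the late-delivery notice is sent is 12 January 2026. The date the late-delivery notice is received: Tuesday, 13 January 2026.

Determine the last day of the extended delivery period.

12 February 2026

The last day of the extended delivery period: 13 January 2026 + 30 days = 12 February 2026. 12 February 2026 is a Thursday, so no roll-forward applies.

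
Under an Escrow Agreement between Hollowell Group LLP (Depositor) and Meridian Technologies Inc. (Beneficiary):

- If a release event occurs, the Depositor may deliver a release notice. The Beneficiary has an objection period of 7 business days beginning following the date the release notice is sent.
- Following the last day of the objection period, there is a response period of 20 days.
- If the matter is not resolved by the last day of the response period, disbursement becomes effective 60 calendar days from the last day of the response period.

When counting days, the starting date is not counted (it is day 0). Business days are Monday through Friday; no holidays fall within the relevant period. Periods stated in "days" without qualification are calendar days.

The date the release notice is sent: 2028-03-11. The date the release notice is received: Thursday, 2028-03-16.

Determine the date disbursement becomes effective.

2028-06-09

The last day of the objection period: counting 7 business days from Saturday, 2028-03-11 (Mar 13, Mar 14, Mar 15, Mar 16, Mar 17, Mar 20, Mar 21, skipping weekends) reaches Tuesday, 2028-03-21.
The last day of the response period: 2028-03-21 + 20 days = 2028-04-10.
The date disbursement becomes effective: 60 calendar days after 2028-04-10 is 2028-06-09.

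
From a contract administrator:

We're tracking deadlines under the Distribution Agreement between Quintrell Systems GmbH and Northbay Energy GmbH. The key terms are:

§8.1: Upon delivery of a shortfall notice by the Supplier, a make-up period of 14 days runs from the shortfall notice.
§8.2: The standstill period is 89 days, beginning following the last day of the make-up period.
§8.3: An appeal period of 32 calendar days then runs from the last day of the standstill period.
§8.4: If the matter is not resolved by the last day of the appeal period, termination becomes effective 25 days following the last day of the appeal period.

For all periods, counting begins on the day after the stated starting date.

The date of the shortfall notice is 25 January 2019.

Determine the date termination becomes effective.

The last day of the make-up period: 14 calendar days after 25 January 2019 is 8 February 2019.
The last day of the standstill period: 89 calendar days after 8 February 2019 is 8 May 2019.
The last day of the appeal period: 8 May 2019 + 32 days = 9 June 2019.
Adding 25 calendar days to 9 June 2019 gives 4 July 2019, which is the date termination becomes effective.

4 July 2019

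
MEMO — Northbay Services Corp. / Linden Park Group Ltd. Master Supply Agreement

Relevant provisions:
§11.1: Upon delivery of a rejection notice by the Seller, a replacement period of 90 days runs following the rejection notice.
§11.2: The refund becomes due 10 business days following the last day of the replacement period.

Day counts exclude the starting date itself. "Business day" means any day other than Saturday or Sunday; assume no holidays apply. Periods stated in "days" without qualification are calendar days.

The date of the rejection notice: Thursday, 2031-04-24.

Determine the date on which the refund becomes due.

2031-08-06

The last day of the replacement period: 90 calendar days after 2031-04-24 is 2031-07-23.
From Wednesday, 2031-07-23, 10 business days (Jul 24, Jul 25, Jul 28, Jul 29, Jul 30, Jul 31, Aug 1, Aug 4, Aug 5, Aug 6, skipping weekends) brings us to Wednesday, 2031-08-06, which is the date on which the refund becomes due.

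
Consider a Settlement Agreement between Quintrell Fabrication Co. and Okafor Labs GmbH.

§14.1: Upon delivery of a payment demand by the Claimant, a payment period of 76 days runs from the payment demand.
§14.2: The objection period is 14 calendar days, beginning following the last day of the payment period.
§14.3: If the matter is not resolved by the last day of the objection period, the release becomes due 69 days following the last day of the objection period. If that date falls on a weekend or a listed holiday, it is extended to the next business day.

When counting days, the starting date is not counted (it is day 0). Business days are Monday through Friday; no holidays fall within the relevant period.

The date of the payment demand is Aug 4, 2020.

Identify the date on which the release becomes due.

The last day of the payment period: 76 calendar days after Aug 4, 2020 is Oct 19, 2020.
The last day of the objection period: Oct 19, 2020 + 14 days = Nov 2, 2020.
The date on which the release becomes due: Nov 2, 2020 + 69 days = Jan 10, 2021. That falls on a Sunday, so it rolls to the next business day, Monday, Jan 11, 2021.

Jan 11, 2021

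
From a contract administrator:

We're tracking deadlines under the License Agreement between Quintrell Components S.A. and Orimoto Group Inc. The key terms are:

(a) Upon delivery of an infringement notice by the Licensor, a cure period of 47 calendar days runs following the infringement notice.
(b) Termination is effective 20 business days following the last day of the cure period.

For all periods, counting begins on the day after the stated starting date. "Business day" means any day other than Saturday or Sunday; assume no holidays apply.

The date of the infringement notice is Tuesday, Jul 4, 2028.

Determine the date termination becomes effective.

Sep 15, 2028

Adding 47 calendar days to Jul 4, 2028 gives Aug 20, 2028, which is the last day of the cure period.
The date termination becomes effective: counting 20 business days from Sunday, Aug 20, 2028 (Aug 21, Aug 22, Aug 23, Aug 24, …, Sep 13, Sep 14, Sep 15, skipping weekends) reaches Friday, Sep 15, 2028.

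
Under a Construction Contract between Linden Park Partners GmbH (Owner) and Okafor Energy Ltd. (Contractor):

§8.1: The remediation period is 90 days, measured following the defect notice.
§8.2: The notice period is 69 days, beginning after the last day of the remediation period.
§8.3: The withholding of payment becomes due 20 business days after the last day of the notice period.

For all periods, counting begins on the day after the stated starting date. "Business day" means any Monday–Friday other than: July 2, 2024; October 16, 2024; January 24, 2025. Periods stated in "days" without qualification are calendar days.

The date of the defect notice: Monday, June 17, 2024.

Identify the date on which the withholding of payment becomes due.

December 20, 2024

The last day of the remediation period: June 17, 2024 + 90 days = September 15, 2024.
The last day of the notice period: September 15, 2024 + 69 days = November 23, 2024.
The date on which the withholding of payment becomes due: counting 20 business days from Saturday, November 23, 2024 (Nov 25, Nov 26, Nov 27, Nov 28, …, Dec 18, Dec 19, Dec 20, skipping weekends) reaches Friday, December 20, 2024.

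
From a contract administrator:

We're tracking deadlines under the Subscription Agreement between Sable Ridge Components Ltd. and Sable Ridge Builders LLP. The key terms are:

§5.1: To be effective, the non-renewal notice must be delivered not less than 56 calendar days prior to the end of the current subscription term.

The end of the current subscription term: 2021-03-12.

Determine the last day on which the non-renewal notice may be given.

2021-01-15

Counting back 56 calendar days from 2021-03-12 gives 2021-01-15.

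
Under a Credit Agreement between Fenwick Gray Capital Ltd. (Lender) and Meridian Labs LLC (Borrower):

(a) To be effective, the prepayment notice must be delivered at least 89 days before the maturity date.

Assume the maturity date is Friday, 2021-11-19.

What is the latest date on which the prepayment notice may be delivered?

2021-08-22

2021-11-19 minus 89 days is 2021-08-22.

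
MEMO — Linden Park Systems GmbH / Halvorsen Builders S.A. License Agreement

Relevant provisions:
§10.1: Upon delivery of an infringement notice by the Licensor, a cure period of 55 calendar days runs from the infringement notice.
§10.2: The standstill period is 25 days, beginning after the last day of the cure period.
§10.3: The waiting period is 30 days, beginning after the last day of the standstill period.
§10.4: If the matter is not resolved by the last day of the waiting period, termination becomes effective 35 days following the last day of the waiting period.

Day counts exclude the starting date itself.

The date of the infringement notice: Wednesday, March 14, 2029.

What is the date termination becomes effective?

August 6, 2029

The last day of the cure period: March 14, 2029 + 55 days = May 8, 2029.
The last day of the standstill period: 25 calendar days after May 8, 2029 is June 2, 2029.
The last day of the waiting period: 30 calendar days after June 2, 2029 is July 2, 2029.
The date termination becomes effective: 35 calendar days after July 2, 2029 is August 6, 2029.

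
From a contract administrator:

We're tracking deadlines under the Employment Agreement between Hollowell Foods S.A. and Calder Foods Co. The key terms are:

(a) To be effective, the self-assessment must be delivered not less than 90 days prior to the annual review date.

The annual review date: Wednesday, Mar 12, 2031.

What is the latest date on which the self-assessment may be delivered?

Mar 12, 2031 minus 90 days is Dec 12, 2030.

Dec 12, 2030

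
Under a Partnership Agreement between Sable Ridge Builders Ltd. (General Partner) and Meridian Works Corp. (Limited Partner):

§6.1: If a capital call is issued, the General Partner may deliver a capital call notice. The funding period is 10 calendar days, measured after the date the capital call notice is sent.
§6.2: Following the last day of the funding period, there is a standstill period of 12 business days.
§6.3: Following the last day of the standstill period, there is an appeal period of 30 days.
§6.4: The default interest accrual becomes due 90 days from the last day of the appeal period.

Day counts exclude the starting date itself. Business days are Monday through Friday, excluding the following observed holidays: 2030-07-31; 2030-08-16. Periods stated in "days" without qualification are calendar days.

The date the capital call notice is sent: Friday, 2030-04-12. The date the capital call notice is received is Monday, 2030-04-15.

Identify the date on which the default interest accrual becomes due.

2030-09-05

The last day of the funding period: 2030-04-12 + 10 days = 2030-04-22.
From Monday, 2030-04-22, 12 business days (Apr 23, Apr 24, Apr 25, Apr 26, …, May 6, May 7, May 8, skipping weekends) brings us to Wednesday, 2030-05-08, which is the last day of the standstill period.
The last day of the appeal period: 2030-05-08 + 30 days = 2030-06-07.
The date on which the default interest accrual becomes due: 2030-06-07 + 90 days = 2030-09-05.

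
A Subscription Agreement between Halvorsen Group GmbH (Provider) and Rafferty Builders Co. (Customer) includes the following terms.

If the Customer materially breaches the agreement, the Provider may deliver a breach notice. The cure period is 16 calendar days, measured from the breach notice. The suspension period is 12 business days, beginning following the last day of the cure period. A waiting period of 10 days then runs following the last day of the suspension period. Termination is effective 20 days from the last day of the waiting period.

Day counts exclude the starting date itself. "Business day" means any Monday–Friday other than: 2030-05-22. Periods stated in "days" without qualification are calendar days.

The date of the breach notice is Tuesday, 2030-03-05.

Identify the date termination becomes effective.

The last day of the cure period: 2030-03-05 + 16 days = 2030-03-21.
From Thursday, 2030-03-21, 12 business days (Mar 22, Mar 25, Mar 26, Mar 27, …, Apr 4, Apr 5, Apr 8, skipping weekends) brings us to Monday, 2030-04-08, which is the last day of the suspension period.
The last day of the waiting period: 10 calendar days after 2030-04-08 is 2030-04-18.
The date termination becomes effective: 2030-04-18 + 20 days = 2030-05-08.

2030-05-08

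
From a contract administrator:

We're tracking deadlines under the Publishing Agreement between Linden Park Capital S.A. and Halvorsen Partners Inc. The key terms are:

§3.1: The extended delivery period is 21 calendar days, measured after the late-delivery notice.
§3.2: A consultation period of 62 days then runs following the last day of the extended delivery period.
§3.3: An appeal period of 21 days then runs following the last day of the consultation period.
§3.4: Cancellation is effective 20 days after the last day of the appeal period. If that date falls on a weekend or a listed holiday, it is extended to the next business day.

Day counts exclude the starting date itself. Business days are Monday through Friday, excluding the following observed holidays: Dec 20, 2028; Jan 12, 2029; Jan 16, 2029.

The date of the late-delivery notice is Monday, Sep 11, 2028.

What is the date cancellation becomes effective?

Jan 15, 2029

Adding 21 calendar days to Sep 11, 2028 gives Oct 2, 2028, which is the last day of the extended delivery period.
The last day of the consultation period: 62 calendar days after Oct 2, 2028 is Dec 3, 2028.
Adding 21 calendar days to Dec 3, 2028 gives Dec 24, 2028, which is the last day of the appeal period.
Adding 20 calendar days to Dec 24, 2028 gives Jan 13, 2029, which is the date cancellation becomes effective. That falls on a Saturday, so it rolls to the next business day, Monday, Jan 15, 2029.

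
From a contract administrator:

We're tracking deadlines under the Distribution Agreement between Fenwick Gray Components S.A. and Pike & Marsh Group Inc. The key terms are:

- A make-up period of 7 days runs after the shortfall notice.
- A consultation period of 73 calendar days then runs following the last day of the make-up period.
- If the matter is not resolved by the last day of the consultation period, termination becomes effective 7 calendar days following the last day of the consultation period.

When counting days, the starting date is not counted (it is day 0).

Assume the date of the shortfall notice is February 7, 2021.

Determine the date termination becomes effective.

Adding 7 calendar days to February 7, 2021 gives February 14, 2021, which is the last day of the make-up period.
Adding 73 calendar days to February 14, 2021 gives April 28, 2021, which is the last day of the consultation period.
Adding 7 calendar days to April 28, 2021 gives May 5, 2021, which is the date termination becomes effective.

May 5, 2021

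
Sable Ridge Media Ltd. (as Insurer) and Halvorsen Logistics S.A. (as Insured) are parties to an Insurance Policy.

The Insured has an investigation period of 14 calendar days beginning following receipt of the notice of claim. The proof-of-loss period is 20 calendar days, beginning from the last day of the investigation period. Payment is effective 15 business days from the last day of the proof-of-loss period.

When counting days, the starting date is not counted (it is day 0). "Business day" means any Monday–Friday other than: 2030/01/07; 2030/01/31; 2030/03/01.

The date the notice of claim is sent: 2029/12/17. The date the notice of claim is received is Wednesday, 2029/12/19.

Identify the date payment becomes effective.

Adding 14 calendar days to 2029/12/19 gives 2030/01/02, which is the last day of the investigation period.
The last day of the proof-of-loss period: 20 calendar days after 2030/01/02 is 2030/01/22.
From Tuesday, 2030/01/22, 15 business days (Jan 23, Jan 24, Jan 25, Jan 28, …, Feb 11, Feb 12, Feb 13, skipping weekends and the listed holiday on Jan 31) brings us to Wednesday, 2030/02/13, which is the date payment becomes effective.

2030/02/13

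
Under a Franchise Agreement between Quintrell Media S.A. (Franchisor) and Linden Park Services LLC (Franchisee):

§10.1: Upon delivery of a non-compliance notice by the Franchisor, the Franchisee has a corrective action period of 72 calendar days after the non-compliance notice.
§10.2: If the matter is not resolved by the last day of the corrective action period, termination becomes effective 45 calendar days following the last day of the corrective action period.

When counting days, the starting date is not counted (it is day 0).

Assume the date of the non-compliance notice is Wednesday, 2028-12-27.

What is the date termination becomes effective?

Adding 72 calendar days to 2028-12-27 gives 2029-03-09, which is the last day of the corrective action period.
Adding 45 calendar days to 2029-03-09 gives 2029-04-23, which is the date termination becomes effective.

2029-04-23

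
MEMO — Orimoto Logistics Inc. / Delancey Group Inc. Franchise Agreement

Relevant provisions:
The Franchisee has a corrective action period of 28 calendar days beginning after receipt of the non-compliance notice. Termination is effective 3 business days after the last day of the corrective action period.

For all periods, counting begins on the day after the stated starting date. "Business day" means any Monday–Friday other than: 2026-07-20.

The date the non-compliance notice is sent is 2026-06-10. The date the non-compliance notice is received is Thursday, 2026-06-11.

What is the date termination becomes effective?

2026-07-14

The last day of the corrective action period: 2026-06-11 + 28 days = 2026-07-09.
The date termination becomes effective: counting 3 business days from Thursday, 2026-07-09 (Jul 10, Jul 13, Jul 14, skipping weekends) reaches Tuesday, 2026-07-14.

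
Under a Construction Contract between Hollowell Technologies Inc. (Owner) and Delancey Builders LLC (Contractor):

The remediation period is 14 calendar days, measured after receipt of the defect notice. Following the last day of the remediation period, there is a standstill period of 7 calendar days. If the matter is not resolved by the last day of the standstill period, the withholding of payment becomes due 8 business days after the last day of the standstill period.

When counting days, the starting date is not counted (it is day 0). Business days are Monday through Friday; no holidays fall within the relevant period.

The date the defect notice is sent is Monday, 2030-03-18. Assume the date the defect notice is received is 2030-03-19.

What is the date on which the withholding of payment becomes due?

Adding 14 calendar days to 2030-03-19 gives 2030-04-02, which is the last day of the remediation period.
The last day of the standstill period: 7 calendar days after 2030-04-02 is 2030-04-09.
From Tuesday, 2030-04-09, 8 business days (Apr 10, Apr 11, Apr 12, Apr 15, Apr 16, Apr 17, Apr 18, Apr 19, skipping weekends) brings us to Friday, 2030-04-19, which is the date on which the withholding of payment becomes due.

2030-04-19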